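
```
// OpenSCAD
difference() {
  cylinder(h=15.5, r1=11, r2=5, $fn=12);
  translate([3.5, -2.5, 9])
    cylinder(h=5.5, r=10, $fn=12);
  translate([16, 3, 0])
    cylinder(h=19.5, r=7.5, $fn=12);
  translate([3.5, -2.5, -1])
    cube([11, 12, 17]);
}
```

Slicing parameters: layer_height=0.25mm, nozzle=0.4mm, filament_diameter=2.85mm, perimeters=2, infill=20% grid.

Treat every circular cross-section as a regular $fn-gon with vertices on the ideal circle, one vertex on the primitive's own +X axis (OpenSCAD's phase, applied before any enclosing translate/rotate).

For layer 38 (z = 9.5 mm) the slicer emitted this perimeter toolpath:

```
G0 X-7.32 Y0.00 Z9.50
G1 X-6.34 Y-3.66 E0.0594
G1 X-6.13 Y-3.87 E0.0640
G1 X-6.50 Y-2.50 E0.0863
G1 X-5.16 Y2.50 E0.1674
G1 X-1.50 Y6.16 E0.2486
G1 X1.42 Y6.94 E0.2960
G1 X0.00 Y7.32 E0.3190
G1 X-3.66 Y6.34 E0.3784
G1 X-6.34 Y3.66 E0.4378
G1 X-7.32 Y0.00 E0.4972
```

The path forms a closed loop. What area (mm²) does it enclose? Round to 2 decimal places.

Apply the shoelace formula to the sequence of (X, Y) vertices; enclosed area = 16.75 mm².

16.75 mm²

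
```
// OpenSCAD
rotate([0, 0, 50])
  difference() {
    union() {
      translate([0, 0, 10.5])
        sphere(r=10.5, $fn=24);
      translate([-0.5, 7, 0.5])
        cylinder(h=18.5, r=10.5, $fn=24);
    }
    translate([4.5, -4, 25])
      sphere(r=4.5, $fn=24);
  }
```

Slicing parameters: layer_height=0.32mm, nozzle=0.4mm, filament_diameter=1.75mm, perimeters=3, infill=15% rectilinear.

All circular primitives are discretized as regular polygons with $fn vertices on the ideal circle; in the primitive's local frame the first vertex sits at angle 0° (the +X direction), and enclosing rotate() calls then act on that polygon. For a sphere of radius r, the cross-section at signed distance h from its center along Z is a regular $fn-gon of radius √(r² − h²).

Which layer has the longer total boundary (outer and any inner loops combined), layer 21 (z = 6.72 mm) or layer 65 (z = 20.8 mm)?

Layer 21 (z = 6.72): the r=10.5 sphere slices to a regular 24-gon of circumradius 9.796 (√(r²−h²) with h=3.78 from center) (perimeter = 2·24·9.796·sin(180°/24) = 61.37 mm); the r=10.5 cylinder at (-0.5, 7) gives a regular 24-gon of circumradius 10.5 (constant along its height) (perimeter = 2·24·10.500·sin(180°/24) = 65.79 mm); Taking the union: the regions partially overlap (shared area 180.76 mm²), so the edge portions inside another operand are dropped and the merged outline is re-measured after clipping — boundary = 78.02 mm; the sphere at (4.5, -4) is absent (|z−center|=18.280 > r=4.5); Subtracting the remaining from the first: none of the subtracted shapes is present at this height, so that combined region is unchanged — boundary = 78.02 mm; (rotated 50° about Z; rotation is an isometry so areas/perimeters/island counts are preserved). So its perimeter = 78.02 mm. Layer 65 (z = 20.8): the sphere: section is a regular 24-gon, circumradius = √(r²−h²) = √(10.5²−10.3²) = 2.040 (perimeter = 2·24·2.040·sin(180°/24) = 12.78 mm); the cylinder at (-0.5, 7) is not intersected at this z (z outside [0.5, 19]); Combining (union): only the r=10.5 sphere is present, so the union is just that shape — boundary = 12.78 mm; the r=4.5 sphere at (4.5, -4) contributes a regular 24-gon of circumradius √(4.5²−4.2²) = 1.616 (perimeter = 2·24·1.616·sin(180°/24) = 10.12 mm); After the difference (first − rest): starting from that combined region, the r=4.5 sphere at (4.5, -4) misses the remaining region (no effect) — boundary = 12.78 mm; (rotated 50° about Z; rotation is an isometry so areas/perimeters/island counts are preserved). So its perimeter = 12.78 mm. Layer 21 is larger (78.02 vs 12.78 mm).

layer 21 (z = 6.72 mm)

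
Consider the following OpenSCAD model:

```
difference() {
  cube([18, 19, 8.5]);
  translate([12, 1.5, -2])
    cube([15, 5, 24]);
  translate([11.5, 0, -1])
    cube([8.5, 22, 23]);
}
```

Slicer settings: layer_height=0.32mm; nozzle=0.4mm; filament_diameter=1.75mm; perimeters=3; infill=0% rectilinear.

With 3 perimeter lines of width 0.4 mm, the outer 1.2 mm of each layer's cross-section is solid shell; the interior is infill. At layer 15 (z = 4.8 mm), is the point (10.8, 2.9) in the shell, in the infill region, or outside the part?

shell

At z = 4.8 mm: the 18×19 cube contributes its full rectangle; the cube at (12, 1.5) is present — its section is the full 15×5 rectangle; the cube at (11.5, 0) (footprint 8.5×22) is included at this height; Subtracting the remaining from the first: starting from the 18×19 cube, the 15×5 cube at (12, 1.5) partially overlaps it — only the 30.00 mm² overlap (of its 75.00 mm²) is removed, clipping the outline; the 8.5×22 cube at (11.5, 0) partially overlaps it — only the 93.50 mm² overlap (of its 187.00 mm²) is removed, clipping the outline — 1 connected region. Overall, the cross-section is a single solid region. The nearest boundary edge runs (11.50, 19.00)→(11.50, 0.00); distance from the point to it = 0.70 mm. The point is inside the cross-section, 0.70 mm from the nearest boundary — within the 1.2 mm shell band (3 × 0.4).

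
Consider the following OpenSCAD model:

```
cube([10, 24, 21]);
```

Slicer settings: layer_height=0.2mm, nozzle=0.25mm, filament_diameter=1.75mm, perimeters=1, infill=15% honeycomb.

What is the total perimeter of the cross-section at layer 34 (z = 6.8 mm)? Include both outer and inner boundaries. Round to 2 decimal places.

At z = 6.8 mm: the cube (footprint 10×24) is included at this height (perimeter 68.00 mm). Overall, the cross-section is a single solid region. Total boundary length (outer) = 68.00 mm.

68.00 mm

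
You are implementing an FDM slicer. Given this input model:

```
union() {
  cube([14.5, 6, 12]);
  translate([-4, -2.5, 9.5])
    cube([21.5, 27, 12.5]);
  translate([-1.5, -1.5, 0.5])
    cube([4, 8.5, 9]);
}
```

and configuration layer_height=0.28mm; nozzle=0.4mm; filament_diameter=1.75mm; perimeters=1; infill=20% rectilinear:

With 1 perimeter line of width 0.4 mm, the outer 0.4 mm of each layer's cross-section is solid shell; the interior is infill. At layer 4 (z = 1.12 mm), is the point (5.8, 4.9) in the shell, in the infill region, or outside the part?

infill

At z = 1.12 mm: the cube (footprint 14.5×6) is included at this height; the cube at (-4, -2.5) is not intersected at this z (z outside [9.5, 22]); the cube at (-1.5, -1.5) is present — its section is the full 4×8.5 rectangle; Merging all regions: the regions partially overlap (shared area 15.00 mm²), so overlapping operands fuse into one piece — 1 connected region. Overall, the cross-section is a single solid region. The nearest boundary edge runs (2.50, 6.00)→(14.50, 6.00); distance from the point to it = 1.10 mm. The point is inside the cross-section and 1.10 mm from the nearest boundary — more than the 0.4 mm shell width (1 × 0.4), so it's in the infill interior.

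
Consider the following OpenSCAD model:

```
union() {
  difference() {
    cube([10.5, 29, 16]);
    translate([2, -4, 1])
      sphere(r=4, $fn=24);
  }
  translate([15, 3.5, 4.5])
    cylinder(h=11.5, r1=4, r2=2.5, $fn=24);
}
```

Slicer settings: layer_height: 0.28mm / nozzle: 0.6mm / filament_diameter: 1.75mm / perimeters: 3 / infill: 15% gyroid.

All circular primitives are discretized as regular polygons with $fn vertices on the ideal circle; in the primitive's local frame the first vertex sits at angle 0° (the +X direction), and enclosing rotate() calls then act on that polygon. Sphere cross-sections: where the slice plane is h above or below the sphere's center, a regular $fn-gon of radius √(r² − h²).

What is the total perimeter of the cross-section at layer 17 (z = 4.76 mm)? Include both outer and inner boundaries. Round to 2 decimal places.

At z = 4.76 mm: the cube is present — its section is the full 10.5×29 rectangle (perimeter 79.00 mm); the sphere at (2, -4): section is a regular 24-gon, circumradius = √(r²−h²) = √(4²−3.76²) = 1.365 (perimeter = 2·24·1.365·sin(180°/24) = 8.55 mm); Taking the first minus the rest: starting from the 10.5×29 cube, the r=4 sphere at (2, -4) misses the remaining region (no effect) — boundary = 79.00 mm; the cone at (15, 3.5): at t=0.023 of its height the radius interpolates to r₁+(r₂−r₁)t = 3.966, giving a regular 24-gon of that circumradius (perimeter = 2·24·3.966·sin(180°/24) = 24.85 mm); Combining (union): the 2 present regions are separate (no shared area or edge), so areas and boundary lengths simply add and each stays a separate island — boundary = 103.85 mm. Overall, the cross-section has 2 separate islands. Total boundary length (outer) = 103.85 mm.

103.85 mm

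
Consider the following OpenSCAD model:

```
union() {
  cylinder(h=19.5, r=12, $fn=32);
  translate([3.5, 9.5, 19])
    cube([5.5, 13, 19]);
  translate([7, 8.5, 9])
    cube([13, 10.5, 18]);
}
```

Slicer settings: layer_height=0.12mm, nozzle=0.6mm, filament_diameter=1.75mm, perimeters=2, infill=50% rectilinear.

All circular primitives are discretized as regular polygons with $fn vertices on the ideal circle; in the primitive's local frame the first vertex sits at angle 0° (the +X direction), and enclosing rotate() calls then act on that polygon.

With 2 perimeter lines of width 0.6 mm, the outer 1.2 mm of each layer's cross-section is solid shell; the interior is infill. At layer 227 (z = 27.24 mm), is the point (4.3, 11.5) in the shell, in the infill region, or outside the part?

At z = 27.24 mm: the cylinder is not intersected at this z (z outside [0, 19.5]); the cube at (3.5, 9.5) is present — its section is the full 5.5×13 rectangle; the cube at (7, 8.5) does not reach this height (z outside [9, 27]); Merging all regions: only the 5.5×13 cube at (3.5, 9.5) is present, so the union is just that shape — 1 connected region. Overall, the cross-section is a single solid region. The nearest boundary edge runs (3.50, 22.50)→(3.50, 9.50); distance from the point to it = 0.80 mm. The point is inside the cross-section, 0.80 mm from the nearest boundary — within the 1.2 mm shell band (2 × 0.6).

shell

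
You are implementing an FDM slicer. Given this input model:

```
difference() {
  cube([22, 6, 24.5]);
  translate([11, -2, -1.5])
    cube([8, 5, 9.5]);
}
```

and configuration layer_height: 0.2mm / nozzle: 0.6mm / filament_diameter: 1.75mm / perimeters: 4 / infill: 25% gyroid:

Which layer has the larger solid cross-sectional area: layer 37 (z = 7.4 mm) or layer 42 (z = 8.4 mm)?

Layer 37 (z = 7.4): the 22×6 cube contributes its full rectangle (area 132.00 mm²); the 8×5 cube at (11, -2) contributes its full rectangle (area 40.00 mm²); After the difference (first − rest): starting from the 22×6 cube (132.00 mm²), the 8×5 cube at (11, -2) partially overlaps it — only the 24.00 mm² overlap (of its 40.00 mm²) is removed, clipping the outline — area = 108.00 mm². So its area = 108.00 mm². Layer 42 (z = 8.4): the cube (footprint 22×6) is included at this height (area 132.00 mm²); the cube at (11, -2) is not intersected at this z (z outside [-1.5, 8]); After the difference (first − rest): none of the subtracted shapes is present at this height, so the 22×6 cube is unchanged — area = 132.00 mm². So its area = 132.00 mm². Layer 42 is larger (132.00 vs 108.00 mm²).

layer 42 (z = 8.4 mm)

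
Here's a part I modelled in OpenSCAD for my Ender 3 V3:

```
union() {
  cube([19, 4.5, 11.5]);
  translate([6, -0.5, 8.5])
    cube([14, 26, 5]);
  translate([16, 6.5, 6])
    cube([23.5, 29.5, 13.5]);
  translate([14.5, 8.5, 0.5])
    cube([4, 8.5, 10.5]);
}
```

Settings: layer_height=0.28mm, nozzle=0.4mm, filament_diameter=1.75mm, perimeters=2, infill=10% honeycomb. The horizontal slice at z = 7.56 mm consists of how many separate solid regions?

At z = 7.56 mm: the 19×4.5 cube contributes its full rectangle; the cube at (6, -0.5) does not reach this height (z outside [8.5, 13.5]); the cube at (16, 6.5) (footprint 23.5×29.5) is included at this height; the 4×8.5 cube at (14.5, 8.5) contributes its full rectangle; Combining (union): the regions partially overlap (shared area 21.25 mm²), so overlapping operands fuse into one piece — 2 connected regions. The result has 2 disconnected regions.

2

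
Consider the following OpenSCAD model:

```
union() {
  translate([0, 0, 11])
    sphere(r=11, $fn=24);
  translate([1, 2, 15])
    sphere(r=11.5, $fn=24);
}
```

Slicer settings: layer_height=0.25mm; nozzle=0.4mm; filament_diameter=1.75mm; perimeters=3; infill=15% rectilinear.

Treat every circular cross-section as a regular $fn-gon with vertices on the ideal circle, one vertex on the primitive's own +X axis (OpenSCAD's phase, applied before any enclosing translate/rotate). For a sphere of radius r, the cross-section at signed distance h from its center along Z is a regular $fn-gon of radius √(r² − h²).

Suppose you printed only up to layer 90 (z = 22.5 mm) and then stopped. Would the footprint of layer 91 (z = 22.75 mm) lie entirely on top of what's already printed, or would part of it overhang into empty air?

Compare the two slices. At z = 22.5: the sphere does not reach this height (|z−center|=11.500 > r=11); the r=11.5 sphere at (1, 2) contributes a regular 24-gon of circumradius √(11.5²−7.5²) = 8.718 (area = (24/2)·8.718²·sin(360°/24) = 236.04 mm²); Merging all regions: only the r=11.5 sphere at (1, 2) is present, so the union is just that shape — area = 236.04 mm². At z = 22.75: the sphere does not reach this height (|z−center|=11.750 > r=11); the r=11.5 sphere at (1, 2) slices to a regular 24-gon of circumradius 8.496 (√(r²−h²) with h=7.75 from center) (area = (24/2)·8.496²·sin(360°/24) = 224.20 mm²); Combining (union): only the r=11.5 sphere at (1, 2) is present, so the union is just that shape — area = 224.20 mm². Checking containment: the cross-section at z = 22.75 is a subset of the cross-section at z = 22.5.

entirely on top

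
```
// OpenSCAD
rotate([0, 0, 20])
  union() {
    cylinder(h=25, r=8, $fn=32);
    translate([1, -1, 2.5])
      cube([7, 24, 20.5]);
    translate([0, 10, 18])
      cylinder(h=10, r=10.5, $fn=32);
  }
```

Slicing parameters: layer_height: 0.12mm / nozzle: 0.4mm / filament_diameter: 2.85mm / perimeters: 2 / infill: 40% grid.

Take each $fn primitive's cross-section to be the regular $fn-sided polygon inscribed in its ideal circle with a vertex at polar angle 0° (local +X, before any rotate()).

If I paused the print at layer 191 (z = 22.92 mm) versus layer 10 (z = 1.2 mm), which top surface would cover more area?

Layer 191 (z = 22.92): the r=8 cylinder gives a regular 32-gon of circumradius 8 (constant along its height) (area = (32/2)·8.000²·sin(360°/32) = 199.77 mm²); the 7×24 cube at (1, -1) contributes its full rectangle (area 168.00 mm²); the r=10.5 cylinder at (0, 10) contributes a regular 32-gon of circumradius 10.5 (area = (32/2)·10.500²·sin(360°/32) = 344.14 mm²); Merging all regions: the regions partially overlap — summed areas 711.91 mm² minus the doubly-counted overlap 230.96 mm² gives 480.95 mm² — area = 480.95 mm²; (rotated 20° about Z; rotation is an isometry so areas/perimeters/island counts are preserved). So its area = 480.95 mm². Layer 10 (z = 1.2): the r=8 cylinder gives a regular 32-gon of circumradius 8 (constant along its height) (area = (32/2)·8.000²·sin(360°/32) = 199.77 mm²); the cube at (1, -1) is not intersected at this z (z outside [2.5, 23]); the cylinder at (0, 10) does not reach this height (z outside [18, 28]); Merging all regions: only the r=8 cylinder is present, so the union is just that shape — area = 199.77 mm²; (whole slice rotated 20° about Z — lengths, areas and connectivity unchanged). So its area = 199.77 mm². Layer 191 is larger (480.95 vs 199.77 mm²).

layer 191 (z = 22.92 mm)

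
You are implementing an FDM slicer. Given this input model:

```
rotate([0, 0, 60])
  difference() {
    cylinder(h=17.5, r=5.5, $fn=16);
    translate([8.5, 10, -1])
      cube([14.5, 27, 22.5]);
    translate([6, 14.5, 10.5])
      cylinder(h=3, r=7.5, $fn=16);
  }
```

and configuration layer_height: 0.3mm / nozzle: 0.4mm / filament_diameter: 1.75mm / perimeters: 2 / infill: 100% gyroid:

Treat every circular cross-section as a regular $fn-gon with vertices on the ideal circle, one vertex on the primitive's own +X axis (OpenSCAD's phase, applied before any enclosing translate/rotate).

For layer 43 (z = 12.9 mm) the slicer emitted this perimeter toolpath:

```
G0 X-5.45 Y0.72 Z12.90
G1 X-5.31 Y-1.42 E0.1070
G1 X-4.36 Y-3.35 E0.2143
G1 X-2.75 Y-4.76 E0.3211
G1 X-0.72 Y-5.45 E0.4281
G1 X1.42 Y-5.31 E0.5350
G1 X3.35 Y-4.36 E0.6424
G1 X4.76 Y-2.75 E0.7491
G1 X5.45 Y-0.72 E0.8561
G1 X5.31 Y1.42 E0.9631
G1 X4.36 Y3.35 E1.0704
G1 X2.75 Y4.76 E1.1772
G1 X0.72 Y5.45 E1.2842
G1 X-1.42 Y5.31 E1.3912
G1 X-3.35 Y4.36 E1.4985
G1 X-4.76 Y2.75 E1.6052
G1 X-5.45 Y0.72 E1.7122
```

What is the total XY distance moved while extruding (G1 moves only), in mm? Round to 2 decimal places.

34.32 mm

Sum the Euclidean lengths of each G1 segment: total = 34.32 mm.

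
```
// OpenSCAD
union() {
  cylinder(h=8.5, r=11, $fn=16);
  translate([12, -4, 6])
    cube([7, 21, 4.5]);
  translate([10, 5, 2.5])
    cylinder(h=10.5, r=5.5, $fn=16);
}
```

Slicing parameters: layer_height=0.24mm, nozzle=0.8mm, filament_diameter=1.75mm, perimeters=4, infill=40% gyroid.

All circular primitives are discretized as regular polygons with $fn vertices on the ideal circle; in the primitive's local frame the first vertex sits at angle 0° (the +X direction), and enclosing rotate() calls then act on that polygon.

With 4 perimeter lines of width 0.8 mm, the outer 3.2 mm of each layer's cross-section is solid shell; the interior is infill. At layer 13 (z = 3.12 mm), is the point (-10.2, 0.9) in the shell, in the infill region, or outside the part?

shell

At z = 3.12 mm: the cylinder: section is a regular 16-gon, circumradius r=11; the cube at (12, -4) is not intersected at this z (z outside [6, 10.5]); the r=5.5 cylinder at (10, 5) contributes a regular 16-gon of circumradius 5.5; Merging all regions: the regions partially overlap (shared area 38.06 mm²), so overlapping operands fuse into one piece — 1 connected region. Overall, the cross-section is a single solid region. The nearest boundary edge runs (-11.00, 0.00)→(-10.16, 4.21); distance from the point to it = 0.61 mm. The point is inside the cross-section, 0.61 mm from the nearest boundary — within the 3.2 mm shell band (4 × 0.8).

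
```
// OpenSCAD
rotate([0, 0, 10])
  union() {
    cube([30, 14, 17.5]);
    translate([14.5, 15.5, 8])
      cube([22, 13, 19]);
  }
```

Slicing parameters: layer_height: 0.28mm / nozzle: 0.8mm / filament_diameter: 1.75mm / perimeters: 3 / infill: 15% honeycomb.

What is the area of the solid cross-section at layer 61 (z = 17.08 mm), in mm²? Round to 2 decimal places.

706.00 mm²

At z = 17.08 mm: the 30×14 cube contributes its full rectangle (area 420.00 mm²); the cube at (14.5, 15.5) (footprint 22×13) is included at this height (area 286.00 mm²); Merging all regions: the 2 present regions are separate (no shared area or edge), so areas and boundary lengths simply add and each stays a separate island — area = 706.00 mm²; (rotated 10° about Z; rotation is an isometry so areas/perimeters/island counts are preserved). Overall, the cross-section has 2 separate islands. Net area = 706.00 mm².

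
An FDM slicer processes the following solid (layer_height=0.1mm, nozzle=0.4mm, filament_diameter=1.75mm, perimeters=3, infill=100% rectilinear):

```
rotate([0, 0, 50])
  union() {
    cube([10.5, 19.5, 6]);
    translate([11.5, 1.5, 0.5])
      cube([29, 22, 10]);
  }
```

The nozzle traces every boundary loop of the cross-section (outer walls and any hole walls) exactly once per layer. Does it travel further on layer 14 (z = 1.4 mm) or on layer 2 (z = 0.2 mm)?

Layer 14 (z = 1.4): the cube (footprint 10.5×19.5) is included at this height (perimeter 60.00 mm); the cube at (11.5, 1.5) (footprint 29×22) is included at this height (perimeter 102.00 mm); Taking the union: the 2 present regions are separate (no shared area or edge), so areas and boundary lengths simply add and each stays a separate island — boundary = 162.00 mm; (whole slice rotated 50° about Z — lengths, areas and connectivity unchanged). So its perimeter = 162.00 mm. Layer 2 (z = 0.2): the 10.5×19.5 cube contributes its full rectangle (perimeter 60.00 mm); the cube at (11.5, 1.5) is absent (z outside [0.5, 10.5]); Merging all regions: only the 10.5×19.5 cube is present, so the union is just that shape — boundary = 60.00 mm; (rotated 50° about Z; rotation is an isometry so areas/perimeters/island counts are preserved). So its perimeter = 60.00 mm. Layer 14 is larger (162.00 vs 60.00 mm).

layer 14 (z = 1.4 mm)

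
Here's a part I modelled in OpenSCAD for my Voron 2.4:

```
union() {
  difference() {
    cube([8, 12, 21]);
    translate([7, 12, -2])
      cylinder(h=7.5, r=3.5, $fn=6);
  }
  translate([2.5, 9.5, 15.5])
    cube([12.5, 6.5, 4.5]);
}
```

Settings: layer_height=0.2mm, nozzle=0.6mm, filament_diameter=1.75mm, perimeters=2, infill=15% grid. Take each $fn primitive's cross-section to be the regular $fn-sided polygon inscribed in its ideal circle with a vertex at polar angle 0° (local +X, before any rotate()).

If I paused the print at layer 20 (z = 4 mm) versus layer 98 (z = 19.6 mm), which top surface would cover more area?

layer 98 (z = 19.6 mm)

Layer 20 (z = 4): the 8×12 cube contributes its full rectangle (area 96.00 mm²); the cylinder at (7, 12): section is a regular 6-gon, circumradius r=3.5 (area = (6/2)·3.500²·sin(360°/6) = 31.83 mm²); Subtracting the remaining from the first: starting from the 8×12 cube (96.00 mm²), the r=3.5 cylinder at (7, 12) partially overlaps it — only the 10.99 mm² overlap (of its 31.83 mm²) is removed, clipping the outline — area = 85.01 mm²; the cube at (2.5, 9.5) is absent (z outside [15.5, 20]); Merging all regions: only the result so far is present, so the union is just that shape — area = 85.01 mm². So its area = 85.01 mm². Layer 98 (z = 19.6): the cube is present — its section is the full 8×12 rectangle (area 96.00 mm²); the cylinder at (7, 12) is not intersected at this z (z outside [-2, 5.5]); Subtracting the remaining from the first: none of the subtracted shapes is present at this height, so the 8×12 cube is unchanged — area = 96.00 mm²; the cube at (2.5, 9.5) is present — its section is the full 12.5×6.5 rectangle (area 81.25 mm²); Taking the union: the regions partially overlap — summed areas 177.25 mm² minus the doubly-counted overlap 13.75 mm² gives 163.50 mm² — area = 163.50 mm². So its area = 163.50 mm². Layer 98 is larger (163.50 vs 85.01 mm²).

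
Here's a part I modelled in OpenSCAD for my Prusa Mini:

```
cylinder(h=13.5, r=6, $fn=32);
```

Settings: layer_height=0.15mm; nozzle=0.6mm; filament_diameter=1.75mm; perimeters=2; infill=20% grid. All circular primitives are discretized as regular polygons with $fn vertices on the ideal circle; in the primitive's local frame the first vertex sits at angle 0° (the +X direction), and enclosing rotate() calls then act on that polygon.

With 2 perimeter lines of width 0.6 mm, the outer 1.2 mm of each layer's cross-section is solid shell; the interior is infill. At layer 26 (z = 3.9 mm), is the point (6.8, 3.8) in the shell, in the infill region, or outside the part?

outside

At z = 3.9 mm: the cylinder: section is a regular 32-gon, circumradius r=6. Overall, the cross-section is a single solid region. The nearest boundary edge runs (5.54, 2.30)→(4.99, 3.33); distance from the point to it = 1.82 mm. The point is not inside any of the regions above, so it lies outside the cross-section (1.82 mm from the nearest boundary).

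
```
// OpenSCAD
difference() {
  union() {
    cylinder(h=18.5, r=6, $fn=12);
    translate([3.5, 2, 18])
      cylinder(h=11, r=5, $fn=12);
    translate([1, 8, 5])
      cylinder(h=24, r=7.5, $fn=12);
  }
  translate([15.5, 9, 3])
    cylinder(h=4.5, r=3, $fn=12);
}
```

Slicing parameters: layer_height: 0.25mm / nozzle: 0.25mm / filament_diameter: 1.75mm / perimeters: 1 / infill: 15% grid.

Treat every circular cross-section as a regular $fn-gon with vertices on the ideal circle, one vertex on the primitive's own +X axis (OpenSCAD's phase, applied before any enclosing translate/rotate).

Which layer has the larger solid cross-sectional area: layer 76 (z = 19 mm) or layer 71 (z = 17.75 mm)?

layer 71 (z = 17.75 mm)

Layer 76 (z = 19): the cylinder is not intersected at this z (z outside [0, 18.5]); the cylinder at (3.5, 2): section is a regular 12-gon, circumradius r=5 (area = (12/2)·5.000²·sin(360°/12) = 75.00 mm²); the cylinder at (1, 8): section is a regular 12-gon, circumradius r=7.5 (area = (12/2)·7.500²·sin(360°/12) = 168.75 mm²); Merging all regions: the regions partially overlap — summed areas 243.75 mm² minus the doubly-counted overlap 39.95 mm² gives 203.80 mm² — area = 203.80 mm²; the cylinder at (15.5, 9) is not intersected at this z (z outside [3, 7.5]); After the difference (first − rest): none of the subtracted shapes is present at this height, so the result so far is unchanged — area = 203.80 mm². So its area = 203.80 mm². Layer 71 (z = 17.75): the r=6 cylinder contributes a regular 12-gon of circumradius 6 (area = (12/2)·6.000²·sin(360°/12) = 108.00 mm²); the cylinder at (3.5, 2) is not intersected at this z (z outside [18, 29]); the r=7.5 cylinder at (1, 8) gives a regular 12-gon of circumradius 7.5 (constant along its height) (area = (12/2)·7.500²·sin(360°/12) = 168.75 mm²); Taking the union: the regions partially overlap — summed areas 276.75 mm² minus the doubly-counted overlap 36.97 mm² gives 239.78 mm² — area = 239.78 mm²; the cylinder at (15.5, 9) is absent (z outside [3, 7.5]); Taking the first minus the rest: none of the subtracted shapes is present at this height, so the result so far is unchanged — area = 239.78 mm². So its area = 239.78 mm². Layer 71 is larger (239.78 vs 203.80 mm²).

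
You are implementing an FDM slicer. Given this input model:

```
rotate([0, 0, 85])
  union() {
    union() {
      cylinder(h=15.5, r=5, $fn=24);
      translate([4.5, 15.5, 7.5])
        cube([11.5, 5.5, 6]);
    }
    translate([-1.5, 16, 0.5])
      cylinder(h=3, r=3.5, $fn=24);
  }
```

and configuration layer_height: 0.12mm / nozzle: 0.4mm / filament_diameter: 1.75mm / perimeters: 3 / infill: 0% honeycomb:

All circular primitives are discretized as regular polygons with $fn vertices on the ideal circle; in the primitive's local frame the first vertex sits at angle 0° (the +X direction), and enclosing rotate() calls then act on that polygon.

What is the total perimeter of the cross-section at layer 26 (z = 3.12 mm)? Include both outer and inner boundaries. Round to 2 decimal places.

53.25 mm

At z = 3.12 mm: the r=5 cylinder gives a regular 24-gon of circumradius 5 (constant along its height) (perimeter = 2·24·5.000·sin(180°/24) = 31.33 mm); the cube at (4.5, 15.5) is not intersected at this z (z outside [7.5, 13.5]); Merging all regions: only the r=5 cylinder is present, so the union is just that shape — boundary = 31.33 mm; the cylinder at (-1.5, 16): section is a regular 24-gon, circumradius r=3.5 (perimeter = 2·24·3.500·sin(180°/24) = 21.93 mm); Combining (union): the 2 present regions are separate (no shared area or edge), so areas and boundary lengths simply add and each stays a separate island — boundary = 53.25 mm; (whole slice rotated 85° about Z — lengths, areas and connectivity unchanged). Overall, the cross-section has 2 separate islands. Total boundary length (outer) = 53.25 mm.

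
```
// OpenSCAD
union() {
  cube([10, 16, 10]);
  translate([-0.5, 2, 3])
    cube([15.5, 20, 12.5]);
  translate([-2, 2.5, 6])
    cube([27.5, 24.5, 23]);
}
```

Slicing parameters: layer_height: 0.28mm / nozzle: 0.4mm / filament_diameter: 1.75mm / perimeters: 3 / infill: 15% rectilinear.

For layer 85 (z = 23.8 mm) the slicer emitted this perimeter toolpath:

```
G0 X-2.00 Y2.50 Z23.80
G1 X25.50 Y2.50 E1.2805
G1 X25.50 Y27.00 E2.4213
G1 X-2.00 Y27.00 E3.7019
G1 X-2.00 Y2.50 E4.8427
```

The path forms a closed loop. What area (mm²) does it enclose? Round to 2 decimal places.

673.75 mm²

Apply the shoelace formula to the sequence of (X, Y) vertices; enclosed area = 673.75 mm².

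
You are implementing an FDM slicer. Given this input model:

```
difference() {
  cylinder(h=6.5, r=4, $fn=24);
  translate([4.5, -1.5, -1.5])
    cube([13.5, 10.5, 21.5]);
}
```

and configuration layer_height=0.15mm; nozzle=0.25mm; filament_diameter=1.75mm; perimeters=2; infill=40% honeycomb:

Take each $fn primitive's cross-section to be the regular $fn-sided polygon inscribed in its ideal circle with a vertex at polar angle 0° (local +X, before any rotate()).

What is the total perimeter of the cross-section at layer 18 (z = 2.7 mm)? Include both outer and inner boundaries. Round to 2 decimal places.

25.06 mm

At z = 2.7 mm: the cylinder: section is a regular 24-gon, circumradius r=4 (perimeter = 2·24·4.000·sin(180°/24) = 25.06 mm); the cube at (4.5, -1.5) is present — its section is the full 13.5×10.5 rectangle (perimeter 48.00 mm); Taking the first minus the rest: starting from the r=4 cylinder, the 13.5×10.5 cube at (4.5, -1.5) misses the remaining region (no effect) — boundary = 25.06 mm. Overall, the cross-section is a single solid region. Total boundary length (outer) = 25.06 mm.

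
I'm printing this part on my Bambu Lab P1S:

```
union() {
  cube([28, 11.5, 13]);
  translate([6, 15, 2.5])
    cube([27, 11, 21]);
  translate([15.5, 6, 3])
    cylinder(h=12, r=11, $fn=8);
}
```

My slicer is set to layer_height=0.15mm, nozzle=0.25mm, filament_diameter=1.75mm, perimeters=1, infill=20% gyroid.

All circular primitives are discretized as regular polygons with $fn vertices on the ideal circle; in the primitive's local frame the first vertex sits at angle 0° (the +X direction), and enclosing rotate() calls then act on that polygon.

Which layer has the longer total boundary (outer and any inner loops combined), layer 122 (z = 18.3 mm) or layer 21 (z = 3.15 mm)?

layer 21 (z = 3.15 mm)

Layer 122 (z = 18.3): the cube does not reach this height (z outside [0, 13]); the cube at (6, 15) is present — its section is the full 27×11 rectangle (perimeter 76.00 mm); the cylinder at (15.5, 6) does not reach this height (z outside [3, 15]); Combining (union): only the 27×11 cube at (6, 15) is present, so the union is just that shape — boundary = 76.00 mm. So its perimeter = 76.00 mm. Layer 21 (z = 3.15): the cube (footprint 28×11.5) is included at this height (perimeter 79.00 mm); the 27×11 cube at (6, 15) contributes its full rectangle (perimeter 76.00 mm); the r=11 cylinder at (15.5, 6) contributes a regular 8-gon of circumradius 11 (perimeter = 2·8·11.000·sin(180°/8) = 67.35 mm); Merging all regions: the regions partially overlap (shared area 235.22 mm²), so the edge portions inside another operand are dropped and the merged outline is re-measured after clipping — boundary = 142.87 mm. So its perimeter = 142.87 mm. Layer 21 is larger (142.87 vs 76.00 mm).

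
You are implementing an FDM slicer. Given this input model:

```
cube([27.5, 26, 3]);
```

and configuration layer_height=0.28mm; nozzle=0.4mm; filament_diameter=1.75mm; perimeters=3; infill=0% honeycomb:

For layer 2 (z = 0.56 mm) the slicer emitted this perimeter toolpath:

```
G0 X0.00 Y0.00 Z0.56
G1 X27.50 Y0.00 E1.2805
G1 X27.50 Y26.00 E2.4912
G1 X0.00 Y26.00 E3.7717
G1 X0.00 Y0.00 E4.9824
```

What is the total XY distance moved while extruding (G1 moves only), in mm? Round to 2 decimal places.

107.00 mm

Sum the Euclidean lengths of each G1 segment: total = 107.00 mm.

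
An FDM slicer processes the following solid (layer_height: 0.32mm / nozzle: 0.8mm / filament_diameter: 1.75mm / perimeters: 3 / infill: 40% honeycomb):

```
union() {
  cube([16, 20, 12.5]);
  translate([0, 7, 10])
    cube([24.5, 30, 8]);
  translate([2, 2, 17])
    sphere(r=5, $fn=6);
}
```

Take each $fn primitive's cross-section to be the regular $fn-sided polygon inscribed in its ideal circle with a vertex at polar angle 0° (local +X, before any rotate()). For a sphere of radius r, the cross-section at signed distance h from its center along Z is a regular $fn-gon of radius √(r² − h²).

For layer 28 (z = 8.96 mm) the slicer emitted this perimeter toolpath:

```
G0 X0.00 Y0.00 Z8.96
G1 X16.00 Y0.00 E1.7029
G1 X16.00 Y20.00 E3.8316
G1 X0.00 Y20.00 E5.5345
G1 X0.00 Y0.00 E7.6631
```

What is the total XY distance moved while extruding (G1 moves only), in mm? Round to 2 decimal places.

72.00 mm

Sum the Euclidean lengths of each G1 segment: total = 72.00 mm.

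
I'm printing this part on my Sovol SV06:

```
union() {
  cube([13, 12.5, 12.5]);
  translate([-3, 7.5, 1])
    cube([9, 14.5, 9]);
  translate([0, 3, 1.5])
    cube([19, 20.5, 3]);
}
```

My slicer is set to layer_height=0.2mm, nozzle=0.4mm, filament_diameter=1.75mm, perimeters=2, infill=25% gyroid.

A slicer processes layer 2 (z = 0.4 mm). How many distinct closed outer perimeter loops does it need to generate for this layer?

1

At z = 0.4 mm: the 13×12.5 cube contributes its full rectangle; the cube at (-3, 7.5) does not reach this height (z outside [1, 10]); the cube at (0, 3) does not reach this height (z outside [1.5, 4.5]); Combining (union): only the 13×12.5 cube is present, so the union is just that shape — 1 connected region. The result has 1 disconnected region.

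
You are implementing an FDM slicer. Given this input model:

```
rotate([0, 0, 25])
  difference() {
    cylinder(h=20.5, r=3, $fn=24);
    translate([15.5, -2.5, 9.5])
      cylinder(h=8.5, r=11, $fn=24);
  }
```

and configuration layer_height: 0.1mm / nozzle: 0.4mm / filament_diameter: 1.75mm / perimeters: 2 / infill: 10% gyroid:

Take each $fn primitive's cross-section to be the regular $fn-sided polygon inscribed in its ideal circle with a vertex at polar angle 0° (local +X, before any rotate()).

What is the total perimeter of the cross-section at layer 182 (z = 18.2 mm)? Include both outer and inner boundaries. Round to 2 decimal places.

18.80 mm

At z = 18.2 mm: the r=3 cylinder contributes a regular 24-gon of circumradius 3 (perimeter = 2·24·3.000·sin(180°/24) = 18.80 mm); the cylinder at (15.5, -2.5) is absent (z outside [9.5, 18]); After the difference (first − rest): none of the subtracted shapes is present at this height, so the r=3 cylinder is unchanged — boundary = 18.80 mm; (rotated 25° about Z; rotation is an isometry so areas/perimeters/island counts are preserved). Overall, the cross-section is a single solid region. Total boundary length (outer) = 18.80 mm.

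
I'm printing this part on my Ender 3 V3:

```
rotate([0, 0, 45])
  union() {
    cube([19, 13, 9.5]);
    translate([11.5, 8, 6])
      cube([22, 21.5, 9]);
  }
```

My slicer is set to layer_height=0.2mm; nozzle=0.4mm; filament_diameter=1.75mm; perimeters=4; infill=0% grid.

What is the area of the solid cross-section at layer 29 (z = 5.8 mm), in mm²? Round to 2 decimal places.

At z = 5.8 mm: the cube is present — its section is the full 19×13 rectangle (area 247.00 mm²); the cube at (11.5, 8) is absent (z outside [6, 15]); Combining (union): only the 19×13 cube is present, so the union is just that shape — area = 247.00 mm²; (rotated 45° about Z; rotation is an isometry so areas/perimeters/island counts are preserved). Overall, the cross-section is a single solid region. Net area = 247.00 mm².

247.00 mm²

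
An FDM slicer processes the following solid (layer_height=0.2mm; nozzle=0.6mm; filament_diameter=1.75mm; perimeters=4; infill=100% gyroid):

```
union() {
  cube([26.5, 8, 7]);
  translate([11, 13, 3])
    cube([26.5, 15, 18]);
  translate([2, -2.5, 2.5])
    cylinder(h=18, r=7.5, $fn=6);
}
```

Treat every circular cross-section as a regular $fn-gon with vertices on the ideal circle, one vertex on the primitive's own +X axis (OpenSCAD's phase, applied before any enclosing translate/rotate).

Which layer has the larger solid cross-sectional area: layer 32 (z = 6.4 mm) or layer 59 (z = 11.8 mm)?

Layer 32 (z = 6.4): the cube is present — its section is the full 26.5×8 rectangle (area 212.00 mm²); the cube at (11, 13) is present — its section is the full 26.5×15 rectangle (area 397.50 mm²); the r=7.5 cylinder at (2, -2.5) contributes a regular 6-gon of circumradius 7.5 (area = (6/2)·7.500²·sin(360°/6) = 146.14 mm²); Merging all regions: the regions partially overlap — summed areas 755.64 mm² minus the doubly-counted overlap 27.58 mm² gives 728.06 mm² — area = 728.06 mm². So its area = 728.06 mm². Layer 59 (z = 11.8): the cube does not reach this height (z outside [0, 7]); the cube at (11, 13) is present — its section is the full 26.5×15 rectangle (area 397.50 mm²); the r=7.5 cylinder at (2, -2.5) contributes a regular 6-gon of circumradius 7.5 (area = (6/2)·7.500²·sin(360°/6) = 146.14 mm²); Taking the union: the 2 present regions are separate (no shared area or edge), so areas and boundary lengths simply add and each stays a separate island — area = 543.64 mm². So its area = 543.64 mm². Layer 32 is larger (728.06 vs 543.64 mm²).

layer 32 (z = 6.4 mm)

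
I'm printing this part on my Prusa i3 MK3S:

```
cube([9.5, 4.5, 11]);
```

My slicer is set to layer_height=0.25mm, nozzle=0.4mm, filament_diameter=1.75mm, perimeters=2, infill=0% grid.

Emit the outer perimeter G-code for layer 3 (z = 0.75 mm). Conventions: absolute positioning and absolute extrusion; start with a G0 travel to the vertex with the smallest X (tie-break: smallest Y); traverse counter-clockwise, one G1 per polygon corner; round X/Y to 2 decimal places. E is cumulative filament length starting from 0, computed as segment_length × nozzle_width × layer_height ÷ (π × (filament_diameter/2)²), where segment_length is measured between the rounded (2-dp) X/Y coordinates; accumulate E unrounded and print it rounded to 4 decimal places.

G0 X0.00 Y0.00 Z0.75
G1 X9.50 Y0.00 E0.3950
G1 X9.50 Y4.50 E0.5821
G1 X0.00 Y4.50 E0.9770
G1 X0.00 Y0.00 E1.1641

At z = 0.75 mm: the cube (footprint 9.5×4.5) is included at this height. The outline is a single polygon with 4 vertices. Extrusion per mm of travel: 0.4 × 0.25 / (π × 0.875²) = 0.041575. Accumulating E over each segment gives final E = 1.1641.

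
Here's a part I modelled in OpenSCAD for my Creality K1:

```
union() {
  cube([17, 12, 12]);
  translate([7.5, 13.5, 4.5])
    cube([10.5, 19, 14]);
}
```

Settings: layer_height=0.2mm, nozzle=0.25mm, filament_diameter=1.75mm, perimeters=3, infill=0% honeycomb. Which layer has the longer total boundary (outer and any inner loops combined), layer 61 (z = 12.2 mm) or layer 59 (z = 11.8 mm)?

Layer 61 (z = 12.2): the cube does not reach this height (z outside [0, 12]); the cube at (7.5, 13.5) (footprint 10.5×19) is included at this height (perimeter 59.00 mm); Taking the union: only the 10.5×19 cube at (7.5, 13.5) is present, so the union is just that shape — boundary = 59.00 mm. So its perimeter = 59.00 mm. Layer 59 (z = 11.8): the 17×12 cube contributes its full rectangle (perimeter 58.00 mm); the cube at (7.5, 13.5) (footprint 10.5×19) is included at this height (perimeter 59.00 mm); Taking the union: the 2 present regions are separate (no shared area or edge), so areas and boundary lengths simply add and each stays a separate island — boundary = 117.00 mm. So its perimeter = 117.00 mm. Layer 59 is larger (117.00 vs 59.00 mm).

layer 59 (z = 11.8 mm)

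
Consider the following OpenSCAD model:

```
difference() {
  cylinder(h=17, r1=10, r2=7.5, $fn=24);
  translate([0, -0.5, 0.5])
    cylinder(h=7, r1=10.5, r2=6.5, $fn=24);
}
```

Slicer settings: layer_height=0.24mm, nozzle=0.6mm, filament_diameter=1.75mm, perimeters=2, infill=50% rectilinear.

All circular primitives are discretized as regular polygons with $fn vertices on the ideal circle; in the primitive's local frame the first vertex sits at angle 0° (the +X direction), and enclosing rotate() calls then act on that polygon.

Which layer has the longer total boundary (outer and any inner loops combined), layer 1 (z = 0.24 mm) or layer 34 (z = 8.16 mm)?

Layer 1 (z = 0.24): the cone contributes a regular 24-gon of circumradius 9.965 (interpolated between r1=10 and r2=7.5 at t=0.014) (perimeter = 2·24·9.965·sin(180°/24) = 62.43 mm); the cone at (0, -0.5) is absent (z outside [0.5, 7.5]); Subtracting the remaining from the first: none of the subtracted shapes is present at this height, so the cone is unchanged — boundary = 62.43 mm. So its perimeter = 62.43 mm. Layer 34 (z = 8.16): the cone (r1=10→r2=7.5) has section circumradius 8.800 here — a regular 24-gon (perimeter = 2·24·8.800·sin(180°/24) = 55.13 mm); the cone at (0, -0.5) is not intersected at this z (z outside [0.5, 7.5]); After the difference (first − rest): none of the subtracted shapes is present at this height, so the cone is unchanged — boundary = 55.13 mm. So its perimeter = 55.13 mm. Layer 1 is larger (62.43 vs 55.13 mm).

layer 1 (z = 0.24 mm)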